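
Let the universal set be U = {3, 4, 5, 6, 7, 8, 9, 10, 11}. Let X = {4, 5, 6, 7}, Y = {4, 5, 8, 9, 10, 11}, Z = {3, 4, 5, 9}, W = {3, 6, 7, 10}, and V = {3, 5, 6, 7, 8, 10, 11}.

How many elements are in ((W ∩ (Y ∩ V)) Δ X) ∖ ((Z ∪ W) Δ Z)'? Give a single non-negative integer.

Y ∩ V = {5, 8, 10, 11}
W ∩ (Y ∩ V) = {10}
(W ∩ (Y ∩ V)) Δ X = {4, 5, 6, 7, 10}
Z ∪ W = {3, 4, 5, 6, 7, 9, 10}
(Z ∪ W) Δ Z = {6, 7, 10}
((Z ∪ W) Δ Z)' = {3, 4, 5, 8, 9, 11}
((W ∩ (Y ∩ V)) Δ X) ∖ ((Z ∪ W) Δ Z)' = {6, 7, 10}
|((W ∩ (Y ∩ V)) Δ X) ∖ ((Z ∪ W) Δ Z)'| = 3

3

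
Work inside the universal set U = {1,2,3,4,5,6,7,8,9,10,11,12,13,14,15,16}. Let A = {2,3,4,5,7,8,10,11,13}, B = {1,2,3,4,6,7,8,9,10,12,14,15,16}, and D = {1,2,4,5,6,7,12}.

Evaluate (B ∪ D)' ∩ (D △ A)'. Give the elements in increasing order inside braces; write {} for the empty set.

B ∪ D = {1,2,3,4,5,6,7,8,9,10,12,14,15,16}
(B ∪ D)' = {11,13}
D △ A = {1,3,6,8,10,11,12,13}
(D △ A)' = {2,4,5,7,9,14,15,16}
(B ∪ D)' ∩ (D △ A)' = {}

{}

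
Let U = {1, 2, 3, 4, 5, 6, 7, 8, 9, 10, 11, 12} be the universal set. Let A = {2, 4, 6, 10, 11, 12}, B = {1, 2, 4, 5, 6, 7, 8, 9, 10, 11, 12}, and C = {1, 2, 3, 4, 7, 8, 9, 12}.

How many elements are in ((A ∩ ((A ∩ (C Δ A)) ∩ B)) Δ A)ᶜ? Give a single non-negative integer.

9

C Δ A = {1, 3, 6, 7, 8, 9, 10, 11}
A ∩ (C Δ A) = {6, 10, 11}
(A ∩ (C Δ A)) ∩ B = {6, 10, 11}
A ∩ ((A ∩ (C Δ A)) ∩ B) = {6, 10, 11}
(A ∩ ((A ∩ (C Δ A)) ∩ B)) Δ A = {2, 4, 12}
((A ∩ ((A ∩ (C Δ A)) ∩ B)) Δ A)ᶜ = {1, 3, 5, 6, 7, 8, 9, 10, 11}
|((A ∩ ((A ∩ (C Δ A)) ∩ B)) Δ A)ᶜ| = 9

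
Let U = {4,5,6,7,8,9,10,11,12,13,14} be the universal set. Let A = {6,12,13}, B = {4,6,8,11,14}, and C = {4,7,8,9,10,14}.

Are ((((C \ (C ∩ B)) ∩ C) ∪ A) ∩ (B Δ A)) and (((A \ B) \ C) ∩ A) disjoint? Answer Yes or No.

No

C ∩ B = {4,8,14}
C \ (C ∩ B) = {7,9,10}
(C \ (C ∩ B)) ∩ C = {7,9,10}
((C \ (C ∩ B)) ∩ C) ∪ A = {6,7,9,10,12,13}
B Δ A = {4,8,11,12,13,14}
(((C \ (C ∩ B)) ∩ C) ∪ A) ∩ (B Δ A) = {12,13}
A \ B = {12,13}
(A \ B) \ C = {12,13}
((A \ B) \ C) ∩ A = {12,13}
12 lies in both, so they are not disjoint.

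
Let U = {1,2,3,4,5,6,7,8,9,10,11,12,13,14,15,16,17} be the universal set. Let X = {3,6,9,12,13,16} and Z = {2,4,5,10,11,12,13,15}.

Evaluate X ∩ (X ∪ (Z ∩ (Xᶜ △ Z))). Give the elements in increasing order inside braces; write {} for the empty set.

Xᶜ = {1,2,4,5,7,8,10,11,14,15,17}
Xᶜ △ Z = {1,7,8,12,13,14,17}
Z ∩ (Xᶜ △ Z) = {12,13}
X ∪ (Z ∩ (Xᶜ △ Z)) = {3,6,9,12,13,16}
X ∩ (X ∪ (Z ∩ (Xᶜ △ Z))) = {3,6,9,12,13,16}

{3,6,9,12,13,16}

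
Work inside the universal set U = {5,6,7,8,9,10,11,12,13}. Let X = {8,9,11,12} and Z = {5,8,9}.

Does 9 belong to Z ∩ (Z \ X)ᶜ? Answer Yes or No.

9 ∈ Z and 9 ∈ X, so 9 ∉ Z \ X
9 ∈ (Z \ X)ᶜ since 9 ∉ (Z \ X)
9 ∈ Z and 9 ∈ (Z \ X)ᶜ, so 9 ∈ Z ∩ (Z \ X)ᶜ

Yes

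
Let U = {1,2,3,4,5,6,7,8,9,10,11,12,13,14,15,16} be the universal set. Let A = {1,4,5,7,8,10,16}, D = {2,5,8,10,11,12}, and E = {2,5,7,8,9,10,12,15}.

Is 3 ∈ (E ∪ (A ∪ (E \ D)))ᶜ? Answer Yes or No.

Yes

3 ∉ E and 3 ∉ D, so 3 ∉ E \ D
3 ∉ A and 3 ∉ (E \ D), so 3 ∉ A ∪ (E \ D)
3 ∉ E and 3 ∉ (A ∪ (E \ D)), so 3 ∉ E ∪ (A ∪ (E \ D))
3 ∈ (E ∪ (A ∪ (E \ D)))ᶜ since 3 ∉ (E ∪ (A ∪ (E \ D)))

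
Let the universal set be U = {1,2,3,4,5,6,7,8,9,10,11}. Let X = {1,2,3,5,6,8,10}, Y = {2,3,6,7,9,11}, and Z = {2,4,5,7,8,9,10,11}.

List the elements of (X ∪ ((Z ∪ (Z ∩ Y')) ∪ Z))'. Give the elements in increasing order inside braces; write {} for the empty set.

{}

Y' = {1,4,5,8,10}
Z ∩ Y' = {4,5,8,10}
Z ∪ (Z ∩ Y') = {2,4,5,7,8,9,10,11}
(Z ∪ (Z ∩ Y')) ∪ Z = {2,4,5,7,8,9,10,11}
X ∪ ((Z ∪ (Z ∩ Y')) ∪ Z) = {1,2,3,4,5,6,7,8,9,10,11}
(X ∪ ((Z ∪ (Z ∩ Y')) ∪ Z))' = {}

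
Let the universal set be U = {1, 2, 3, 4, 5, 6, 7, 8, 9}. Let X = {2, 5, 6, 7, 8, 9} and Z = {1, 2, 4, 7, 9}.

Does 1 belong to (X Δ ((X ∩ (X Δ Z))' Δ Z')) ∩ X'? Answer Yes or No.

1 ∉ X and 1 ∈ Z, so 1 ∈ X Δ Z
1 ∉ X and 1 ∈ (X Δ Z), so 1 ∉ X ∩ (X Δ Z)
1 ∈ (X ∩ (X Δ Z))' since 1 ∉ (X ∩ (X Δ Z))
1 ∈ Z, so 1 ∉ Z'
1 ∈ (X ∩ (X Δ Z))' and 1 ∉ Z', so 1 ∈ (X ∩ (X Δ Z))' Δ Z'
1 ∉ X and 1 ∈ ((X ∩ (X Δ Z))' Δ Z'), so 1 ∈ X Δ ((X ∩ (X Δ Z))' Δ Z')
1 ∉ X, so 1 ∈ X'
1 ∈ (X Δ ((X ∩ (X Δ Z))' Δ Z')) and 1 ∈ X', so 1 ∈ (X Δ ((X ∩ (X Δ Z))' Δ Z')) ∩ X'

Yes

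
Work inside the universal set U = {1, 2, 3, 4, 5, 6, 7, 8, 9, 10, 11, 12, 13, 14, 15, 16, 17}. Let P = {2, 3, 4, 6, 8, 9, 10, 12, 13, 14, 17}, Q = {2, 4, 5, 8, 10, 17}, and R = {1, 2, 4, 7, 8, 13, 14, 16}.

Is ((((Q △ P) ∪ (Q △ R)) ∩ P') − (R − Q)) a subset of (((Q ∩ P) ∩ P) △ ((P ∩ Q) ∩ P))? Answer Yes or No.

Q △ P = {3, 5, 6, 9, 12, 13, 14}
Q △ R = {1, 5, 7, 10, 13, 14, 16, 17}
(Q △ P) ∪ (Q △ R) = {1, 3, 5, 6, 7, 9, 10, 12, 13, 14, 16, 17}
P' = {1, 5, 7, 11, 15, 16}
((Q △ P) ∪ (Q △ R)) ∩ P' = {1, 5, 7, 16}
R − Q = {1, 7, 13, 14, 16}
(((Q △ P) ∪ (Q △ R)) ∩ P') − (R − Q) = {5}
Q ∩ P = {2, 4, 8, 10, 17}
(Q ∩ P) ∩ P = {2, 4, 8, 10, 17}
P ∩ Q = {2, 4, 8, 10, 17}
(P ∩ Q) ∩ P = {2, 4, 8, 10, 17}
((Q ∩ P) ∩ P) △ ((P ∩ Q) ∩ P) = {}
5 ∈ (((Q △ P) ∪ (Q △ R)) ∩ P') − (R − Q) but 5 ∉ ((Q ∩ P) ∩ P) △ ((P ∩ Q) ∩ P), so the inclusion fails.

No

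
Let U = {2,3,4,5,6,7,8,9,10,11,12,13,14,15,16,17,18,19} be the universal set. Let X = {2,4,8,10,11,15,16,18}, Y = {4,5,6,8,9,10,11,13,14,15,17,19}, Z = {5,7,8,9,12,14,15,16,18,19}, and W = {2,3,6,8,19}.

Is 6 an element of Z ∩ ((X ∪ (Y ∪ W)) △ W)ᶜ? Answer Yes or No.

6 ∈ Y and 6 ∈ W, so 6 ∈ Y ∪ W
6 ∉ X and 6 ∈ (Y ∪ W), so 6 ∈ X ∪ (Y ∪ W)
6 ∈ (X ∪ (Y ∪ W)) and 6 ∈ W, so 6 ∉ (X ∪ (Y ∪ W)) △ W
6 ∈ ((X ∪ (Y ∪ W)) △ W)ᶜ since 6 ∉ ((X ∪ (Y ∪ W)) △ W)
6 ∉ Z and 6 ∈ ((X ∪ (Y ∪ W)) △ W)ᶜ, so 6 ∉ Z ∩ ((X ∪ (Y ∪ W)) △ W)ᶜ

No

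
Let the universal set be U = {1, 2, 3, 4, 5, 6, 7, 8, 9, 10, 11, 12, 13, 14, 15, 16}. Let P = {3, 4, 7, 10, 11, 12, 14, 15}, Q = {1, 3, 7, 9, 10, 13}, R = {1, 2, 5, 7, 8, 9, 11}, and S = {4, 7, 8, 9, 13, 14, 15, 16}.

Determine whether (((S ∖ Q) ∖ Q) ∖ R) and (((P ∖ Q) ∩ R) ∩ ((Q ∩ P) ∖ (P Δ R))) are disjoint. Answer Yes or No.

S ∖ Q = {4, 8, 14, 15, 16}
(S ∖ Q) ∖ Q = {4, 8, 14, 15, 16}
((S ∖ Q) ∖ Q) ∖ R = {4, 14, 15, 16}
P ∖ Q = {4, 11, 12, 14, 15}
(P ∖ Q) ∩ R = {11}
Q ∩ P = {3, 7, 10}
P Δ R = {1, 2, 3, 4, 5, 8, 9, 10, 12, 14, 15}
(Q ∩ P) ∖ (P Δ R) = {7}
((P ∖ Q) ∩ R) ∩ ((Q ∩ P) ∖ (P Δ R)) = {}
{4, 14, 15, 16} and {} share no elements.

Yes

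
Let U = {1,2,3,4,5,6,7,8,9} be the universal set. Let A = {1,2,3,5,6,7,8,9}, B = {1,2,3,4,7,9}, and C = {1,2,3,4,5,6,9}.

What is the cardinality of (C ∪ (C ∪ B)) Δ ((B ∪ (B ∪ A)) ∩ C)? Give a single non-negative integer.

C ∪ B = {1,2,3,4,5,6,7,9}
C ∪ (C ∪ B) = {1,2,3,4,5,6,7,9}
B ∪ A = {1,2,3,4,5,6,7,8,9}
B ∪ (B ∪ A) = {1,2,3,4,5,6,7,8,9}
(B ∪ (B ∪ A)) ∩ C = {1,2,3,4,5,6,9}
(C ∪ (C ∪ B)) Δ ((B ∪ (B ∪ A)) ∩ C) = {7}
|(C ∪ (C ∪ B)) Δ ((B ∪ (B ∪ A)) ∩ C)| = 1

1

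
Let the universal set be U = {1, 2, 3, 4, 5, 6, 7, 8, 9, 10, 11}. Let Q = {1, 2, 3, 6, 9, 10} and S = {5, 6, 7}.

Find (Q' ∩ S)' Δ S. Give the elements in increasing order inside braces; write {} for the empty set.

Q' = {4, 5, 7, 8, 11}
Q' ∩ S = {5, 7}
(Q' ∩ S)' = {1, 2, 3, 4, 6, 8, 9, 10, 11}
(Q' ∩ S)' Δ S = {1, 2, 3, 4, 5, 7, 8, 9, 10, 11}

{1, 2, 3, 4, 5, 7, 8, 9, 10, 11}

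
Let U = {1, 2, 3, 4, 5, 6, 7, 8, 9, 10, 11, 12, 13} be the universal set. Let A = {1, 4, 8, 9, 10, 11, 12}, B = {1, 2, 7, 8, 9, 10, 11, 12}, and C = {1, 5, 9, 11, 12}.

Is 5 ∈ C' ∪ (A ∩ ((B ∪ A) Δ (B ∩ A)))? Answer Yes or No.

No

5 ∈ C, so 5 ∉ C'
5 ∉ B and 5 ∉ A, so 5 ∉ B ∪ A
5 ∉ B and 5 ∉ A, so 5 ∉ B ∩ A
5 ∉ (B ∪ A) and 5 ∉ (B ∩ A), so 5 ∉ (B ∪ A) Δ (B ∩ A)
5 ∉ A and 5 ∉ ((B ∪ A) Δ (B ∩ A)), so 5 ∉ A ∩ ((B ∪ A) Δ (B ∩ A))
5 ∉ C' and 5 ∉ (A ∩ ((B ∪ A) Δ (B ∩ A))), so 5 ∉ C' ∪ (A ∩ ((B ∪ A) Δ (B ∩ A)))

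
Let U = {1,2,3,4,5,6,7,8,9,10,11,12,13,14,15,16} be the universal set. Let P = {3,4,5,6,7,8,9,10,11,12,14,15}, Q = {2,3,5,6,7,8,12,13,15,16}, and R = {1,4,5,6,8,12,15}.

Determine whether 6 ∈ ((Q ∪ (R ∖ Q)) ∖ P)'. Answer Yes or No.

6 ∈ R and 6 ∈ Q, so 6 ∉ R ∖ Q
6 ∈ Q and 6 ∉ (R ∖ Q), so 6 ∈ Q ∪ (R ∖ Q)
6 ∈ (Q ∪ (R ∖ Q)) and 6 ∈ P, so 6 ∉ (Q ∪ (R ∖ Q)) ∖ P
6 ∈ ((Q ∪ (R ∖ Q)) ∖ P)' since 6 ∉ ((Q ∪ (R ∖ Q)) ∖ P)

Yes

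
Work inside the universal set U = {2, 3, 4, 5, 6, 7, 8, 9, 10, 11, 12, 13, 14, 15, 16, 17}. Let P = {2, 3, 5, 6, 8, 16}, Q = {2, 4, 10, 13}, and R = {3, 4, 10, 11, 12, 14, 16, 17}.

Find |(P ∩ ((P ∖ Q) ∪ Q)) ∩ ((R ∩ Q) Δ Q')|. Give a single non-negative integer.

P ∖ Q = {3, 5, 6, 8, 16}
(P ∖ Q) ∪ Q = {2, 3, 4, 5, 6, 8, 10, 13, 16}
P ∩ ((P ∖ Q) ∪ Q) = {2, 3, 5, 6, 8, 16}
R ∩ Q = {4, 10}
Q' = {3, 5, 6, 7, 8, 9, 11, 12, 14, 15, 16, 17}
(R ∩ Q) Δ Q' = {3, 4, 5, 6, 7, 8, 9, 10, 11, 12, 14, 15, 16, 17}
(P ∩ ((P ∖ Q) ∪ Q)) ∩ ((R ∩ Q) Δ Q') = {3, 5, 6, 8, 16}
|(P ∩ ((P ∖ Q) ∪ Q)) ∩ ((R ∩ Q) Δ Q')| = 5

5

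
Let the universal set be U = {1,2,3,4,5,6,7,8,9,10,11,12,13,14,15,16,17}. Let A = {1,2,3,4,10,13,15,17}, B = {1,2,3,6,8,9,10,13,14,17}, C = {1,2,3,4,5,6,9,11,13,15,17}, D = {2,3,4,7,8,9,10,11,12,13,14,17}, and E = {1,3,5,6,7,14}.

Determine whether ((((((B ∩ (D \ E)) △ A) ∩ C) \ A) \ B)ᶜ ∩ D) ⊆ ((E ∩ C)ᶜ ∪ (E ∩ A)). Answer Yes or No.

Yes

D \ E = {2,4,8,9,10,11,12,13,17}
B ∩ (D \ E) = {2,8,9,10,13,17}
(B ∩ (D \ E)) △ A = {1,3,4,8,9,15}
((B ∩ (D \ E)) △ A) ∩ C = {1,3,4,9,15}
(((B ∩ (D \ E)) △ A) ∩ C) \ A = {9}
((((B ∩ (D \ E)) △ A) ∩ C) \ A) \ B = {}
(((((B ∩ (D \ E)) △ A) ∩ C) \ A) \ B)ᶜ = {1,2,3,4,5,6,7,8,9,10,11,12,13,14,15,16,17}
(((((B ∩ (D \ E)) △ A) ∩ C) \ A) \ B)ᶜ ∩ D = {2,3,4,7,8,9,10,11,12,13,14,17}
E ∩ C = {1,3,5,6}
(E ∩ C)ᶜ = {2,4,7,8,9,10,11,12,13,14,15,16,17}
E ∩ A = {1,3}
(E ∩ C)ᶜ ∪ (E ∩ A) = {1,2,3,4,7,8,9,10,11,12,13,14,15,16,17}
Every element of {2,3,4,7,8,9,10,11,12,13,14,17} is in {1,2,3,4,7,8,9,10,11,12,13,14,15,16,17}, so (((((B ∩ (D \ E)) △ A) ∩ C) \ A) \ B)ᶜ ∩ D ⊆ (E ∩ C)ᶜ ∪ (E ∩ A).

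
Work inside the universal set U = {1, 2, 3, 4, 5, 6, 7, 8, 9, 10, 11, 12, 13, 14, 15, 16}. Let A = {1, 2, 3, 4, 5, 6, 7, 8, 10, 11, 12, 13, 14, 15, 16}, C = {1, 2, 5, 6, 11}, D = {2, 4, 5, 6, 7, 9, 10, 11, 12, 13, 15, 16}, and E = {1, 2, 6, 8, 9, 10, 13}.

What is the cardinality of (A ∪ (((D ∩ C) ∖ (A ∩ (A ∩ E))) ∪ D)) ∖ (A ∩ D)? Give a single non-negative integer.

D ∩ C = {2, 5, 6, 11}
A ∩ E = {1, 2, 6, 8, 10, 13}
A ∩ (A ∩ E) = {1, 2, 6, 8, 10, 13}
(D ∩ C) ∖ (A ∩ (A ∩ E)) = {5, 11}
((D ∩ C) ∖ (A ∩ (A ∩ E))) ∪ D = {2, 4, 5, 6, 7, 9, 10, 11, 12, 13, 15, 16}
A ∪ (((D ∩ C) ∖ (A ∩ (A ∩ E))) ∪ D) = {1, 2, 3, 4, 5, 6, 7, 8, 9, 10, 11, 12, 13, 14, 15, 16}
A ∩ D = {2, 4, 5, 6, 7, 10, 11, 12, 13, 15, 16}
(A ∪ (((D ∩ C) ∖ (A ∩ (A ∩ E))) ∪ D)) ∖ (A ∩ D) = {1, 3, 8, 9, 14}
|(A ∪ (((D ∩ C) ∖ (A ∩ (A ∩ E))) ∪ D)) ∖ (A ∩ D)| = 5

5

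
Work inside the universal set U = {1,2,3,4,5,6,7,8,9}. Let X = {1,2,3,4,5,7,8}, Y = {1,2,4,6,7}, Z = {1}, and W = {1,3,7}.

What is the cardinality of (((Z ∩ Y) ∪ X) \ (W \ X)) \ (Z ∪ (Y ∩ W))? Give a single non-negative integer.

Z ∩ Y = {1}
(Z ∩ Y) ∪ X = {1,2,3,4,5,7,8}
W \ X = {}
((Z ∩ Y) ∪ X) \ (W \ X) = {1,2,3,4,5,7,8}
Y ∩ W = {1,7}
Z ∪ (Y ∩ W) = {1,7}
(((Z ∩ Y) ∪ X) \ (W \ X)) \ (Z ∪ (Y ∩ W)) = {2,3,4,5,8}
|(((Z ∩ Y) ∪ X) \ (W \ X)) \ (Z ∪ (Y ∩ W))| = 5

5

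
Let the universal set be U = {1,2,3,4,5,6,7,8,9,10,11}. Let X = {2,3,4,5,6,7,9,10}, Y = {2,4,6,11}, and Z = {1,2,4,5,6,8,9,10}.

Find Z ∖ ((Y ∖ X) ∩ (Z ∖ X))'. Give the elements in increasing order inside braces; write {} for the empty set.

{}

Y ∖ X = {11}
Z ∖ X = {1,8}
(Y ∖ X) ∩ (Z ∖ X) = {}
((Y ∖ X) ∩ (Z ∖ X))' = {1,2,3,4,5,6,7,8,9,10,11}
Z ∖ ((Y ∖ X) ∩ (Z ∖ X))' = {}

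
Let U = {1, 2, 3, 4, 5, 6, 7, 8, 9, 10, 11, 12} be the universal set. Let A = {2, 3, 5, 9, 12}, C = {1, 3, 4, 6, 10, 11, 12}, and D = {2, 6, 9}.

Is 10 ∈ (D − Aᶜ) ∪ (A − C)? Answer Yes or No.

10 ∉ A, so 10 ∈ Aᶜ
10 ∉ D and 10 ∈ Aᶜ, so 10 ∉ D − Aᶜ
10 ∉ A and 10 ∈ C, so 10 ∉ A − C
10 ∉ (D − Aᶜ) and 10 ∉ (A − C), so 10 ∉ (D − Aᶜ) ∪ (A − C)

No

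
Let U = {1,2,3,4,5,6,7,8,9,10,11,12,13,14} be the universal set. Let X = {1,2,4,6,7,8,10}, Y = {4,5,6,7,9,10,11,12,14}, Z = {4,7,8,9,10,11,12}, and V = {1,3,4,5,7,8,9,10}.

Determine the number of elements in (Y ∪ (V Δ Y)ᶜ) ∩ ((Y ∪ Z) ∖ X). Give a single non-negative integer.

5

V Δ Y = {1,3,6,8,11,12,14}
(V Δ Y)ᶜ = {2,4,5,7,9,10,13}
Y ∪ (V Δ Y)ᶜ = {2,4,5,6,7,9,10,11,12,13,14}
Y ∪ Z = {4,5,6,7,8,9,10,11,12,14}
(Y ∪ Z) ∖ X = {5,9,11,12,14}
(Y ∪ (V Δ Y)ᶜ) ∩ ((Y ∪ Z) ∖ X) = {5,9,11,12,14}
|(Y ∪ (V Δ Y)ᶜ) ∩ ((Y ∪ Z) ∖ X)| = 5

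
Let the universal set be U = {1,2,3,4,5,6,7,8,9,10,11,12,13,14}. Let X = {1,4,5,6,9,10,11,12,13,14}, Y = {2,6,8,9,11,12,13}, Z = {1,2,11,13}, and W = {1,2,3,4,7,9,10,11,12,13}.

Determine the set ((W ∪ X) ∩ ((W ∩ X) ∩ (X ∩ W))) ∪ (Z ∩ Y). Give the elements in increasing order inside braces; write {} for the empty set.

{1,2,4,9,10,11,12,13}

W ∪ X = {1,2,3,4,5,6,7,9,10,11,12,13,14}
W ∩ X = {1,4,9,10,11,12,13}
X ∩ W = {1,4,9,10,11,12,13}
(W ∩ X) ∩ (X ∩ W) = {1,4,9,10,11,12,13}
(W ∪ X) ∩ ((W ∩ X) ∩ (X ∩ W)) = {1,4,9,10,11,12,13}
Z ∩ Y = {2,11,13}
((W ∪ X) ∩ ((W ∩ X) ∩ (X ∩ W))) ∪ (Z ∩ Y) = {1,2,4,9,10,11,12,13}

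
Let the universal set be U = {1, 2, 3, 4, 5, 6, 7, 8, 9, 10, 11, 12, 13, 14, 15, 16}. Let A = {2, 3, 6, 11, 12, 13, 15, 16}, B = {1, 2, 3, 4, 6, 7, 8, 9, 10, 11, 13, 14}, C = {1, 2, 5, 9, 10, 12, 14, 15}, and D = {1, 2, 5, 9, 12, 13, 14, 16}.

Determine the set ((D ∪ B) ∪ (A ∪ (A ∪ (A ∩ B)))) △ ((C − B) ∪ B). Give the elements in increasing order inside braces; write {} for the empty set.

{16}

D ∪ B = {1, 2, 3, 4, 5, 6, 7, 8, 9, 10, 11, 12, 13, 14, 16}
A ∩ B = {2, 3, 6, 11, 13}
A ∪ (A ∩ B) = {2, 3, 6, 11, 12, 13, 15, 16}
A ∪ (A ∪ (A ∩ B)) = {2, 3, 6, 11, 12, 13, 15, 16}
(D ∪ B) ∪ (A ∪ (A ∪ (A ∩ B))) = {1, 2, 3, 4, 5, 6, 7, 8, 9, 10, 11, 12, 13, 14, 15, 16}
C − B = {5, 12, 15}
(C − B) ∪ B = {1, 2, 3, 4, 5, 6, 7, 8, 9, 10, 11, 12, 13, 14, 15}
((D ∪ B) ∪ (A ∪ (A ∪ (A ∩ B)))) △ ((C − B) ∪ B) = {16}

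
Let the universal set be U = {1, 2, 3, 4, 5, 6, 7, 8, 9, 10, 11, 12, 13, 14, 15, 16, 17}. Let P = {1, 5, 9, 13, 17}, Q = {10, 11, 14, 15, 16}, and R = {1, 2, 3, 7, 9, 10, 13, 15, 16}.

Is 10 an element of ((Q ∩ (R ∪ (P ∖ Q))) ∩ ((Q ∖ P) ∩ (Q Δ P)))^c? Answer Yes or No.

No

10 ∉ P and 10 ∈ Q, so 10 ∉ P ∖ Q
10 ∈ R and 10 ∉ (P ∖ Q), so 10 ∈ R ∪ (P ∖ Q)
10 ∈ Q and 10 ∈ (R ∪ (P ∖ Q)), so 10 ∈ Q ∩ (R ∪ (P ∖ Q))
10 ∈ Q and 10 ∉ P, so 10 ∈ Q ∖ P
10 ∈ Q and 10 ∉ P, so 10 ∈ Q Δ P
10 ∈ (Q ∖ P) and 10 ∈ (Q Δ P), so 10 ∈ (Q ∖ P) ∩ (Q Δ P)
10 ∈ (Q ∩ (R ∪ (P ∖ Q))) and 10 ∈ ((Q ∖ P) ∩ (Q Δ P)), so 10 ∈ (Q ∩ (R ∪ (P ∖ Q))) ∩ ((Q ∖ P) ∩ (Q Δ P))
10 ∉ ((Q ∩ (R ∪ (P ∖ Q))) ∩ ((Q ∖ P) ∩ (Q Δ P)))^c since 10 ∈ ((Q ∩ (R ∪ (P ∖ Q))) ∩ ((Q ∖ P) ∩ (Q Δ P)))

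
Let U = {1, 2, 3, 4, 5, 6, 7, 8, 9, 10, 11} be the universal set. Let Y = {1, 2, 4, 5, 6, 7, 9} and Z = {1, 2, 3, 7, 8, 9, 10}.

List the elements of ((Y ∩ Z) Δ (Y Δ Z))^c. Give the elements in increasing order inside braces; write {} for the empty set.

{11}

Y ∩ Z = {1, 2, 7, 9}
Y Δ Z = {3, 4, 5, 6, 8, 10}
(Y ∩ Z) Δ (Y Δ Z) = {1, 2, 3, 4, 5, 6, 7, 8, 9, 10}
((Y ∩ Z) Δ (Y Δ Z))^c = {11}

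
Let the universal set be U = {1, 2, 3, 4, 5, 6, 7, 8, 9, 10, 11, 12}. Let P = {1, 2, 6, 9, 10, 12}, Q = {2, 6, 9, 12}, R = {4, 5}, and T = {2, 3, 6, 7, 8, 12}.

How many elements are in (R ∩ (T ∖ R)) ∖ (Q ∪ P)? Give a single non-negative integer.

0

T ∖ R = {2, 3, 6, 7, 8, 12}
R ∩ (T ∖ R) = {}
Q ∪ P = {1, 2, 6, 9, 10, 12}
(R ∩ (T ∖ R)) ∖ (Q ∪ P) = {}
|(R ∩ (T ∖ R)) ∖ (Q ∪ P)| = 0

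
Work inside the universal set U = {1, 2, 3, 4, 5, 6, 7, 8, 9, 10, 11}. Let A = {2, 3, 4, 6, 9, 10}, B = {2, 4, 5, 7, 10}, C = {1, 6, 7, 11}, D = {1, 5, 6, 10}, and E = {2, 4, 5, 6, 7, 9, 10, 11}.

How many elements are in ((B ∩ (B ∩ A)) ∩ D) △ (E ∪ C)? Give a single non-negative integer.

8

B ∩ A = {2, 4, 10}
B ∩ (B ∩ A) = {2, 4, 10}
(B ∩ (B ∩ A)) ∩ D = {10}
E ∪ C = {1, 2, 4, 5, 6, 7, 9, 10, 11}
((B ∩ (B ∩ A)) ∩ D) △ (E ∪ C) = {1, 2, 4, 5, 6, 7, 9, 11}
|((B ∩ (B ∩ A)) ∩ D) △ (E ∪ C)| = 8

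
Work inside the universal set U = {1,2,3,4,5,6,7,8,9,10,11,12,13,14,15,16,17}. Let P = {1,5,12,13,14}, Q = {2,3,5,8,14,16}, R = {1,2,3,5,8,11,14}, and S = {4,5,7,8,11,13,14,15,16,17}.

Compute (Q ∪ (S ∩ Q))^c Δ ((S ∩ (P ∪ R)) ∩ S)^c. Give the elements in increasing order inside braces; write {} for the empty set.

{2,3,11,13,16}

S ∩ Q = {5,8,14,16}
Q ∪ (S ∩ Q) = {2,3,5,8,14,16}
(Q ∪ (S ∩ Q))^c = {1,4,6,7,9,10,11,12,13,15,17}
P ∪ R = {1,2,3,5,8,11,12,13,14}
S ∩ (P ∪ R) = {5,8,11,13,14}
(S ∩ (P ∪ R)) ∩ S = {5,8,11,13,14}
((S ∩ (P ∪ R)) ∩ S)^c = {1,2,3,4,6,7,9,10,12,15,16,17}
(Q ∪ (S ∩ Q))^c Δ ((S ∩ (P ∪ R)) ∩ S)^c = {2,3,11,13,16}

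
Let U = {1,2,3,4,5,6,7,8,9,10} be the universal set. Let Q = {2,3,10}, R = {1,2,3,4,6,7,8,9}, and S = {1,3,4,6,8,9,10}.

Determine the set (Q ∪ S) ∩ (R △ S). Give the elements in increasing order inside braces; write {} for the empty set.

Q ∪ S = {1,2,3,4,6,8,9,10}
R △ S = {2,7,10}
(Q ∪ S) ∩ (R △ S) = {2,10}

{2,10}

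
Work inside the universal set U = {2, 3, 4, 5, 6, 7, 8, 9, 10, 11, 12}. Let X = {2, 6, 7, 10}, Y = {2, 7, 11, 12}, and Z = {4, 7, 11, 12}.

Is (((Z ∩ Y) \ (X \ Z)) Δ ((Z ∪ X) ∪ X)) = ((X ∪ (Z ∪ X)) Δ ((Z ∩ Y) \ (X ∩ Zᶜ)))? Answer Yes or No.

Yes

Z ∩ Y = {7, 11, 12}
X \ Z = {2, 6, 10}
(Z ∩ Y) \ (X \ Z) = {7, 11, 12}
Z ∪ X = {2, 4, 6, 7, 10, 11, 12}
(Z ∪ X) ∪ X = {2, 4, 6, 7, 10, 11, 12}
((Z ∩ Y) \ (X \ Z)) Δ ((Z ∪ X) ∪ X) = {2, 4, 6, 10}
X ∪ (Z ∪ X) = {2, 4, 6, 7, 10, 11, 12}
Zᶜ = {2, 3, 5, 6, 8, 9, 10}
X ∩ Zᶜ = {2, 6, 10}
(Z ∩ Y) \ (X ∩ Zᶜ) = {7, 11, 12}
(X ∪ (Z ∪ X)) Δ ((Z ∩ Y) \ (X ∩ Zᶜ)) = {2, 4, 6, 10}
Both equal {2, 4, 6, 10}, so ((Z ∩ Y) \ (X \ Z)) Δ ((Z ∪ X) ∪ X) = (X ∪ (Z ∪ X)) Δ ((Z ∩ Y) \ (X ∩ Zᶜ)).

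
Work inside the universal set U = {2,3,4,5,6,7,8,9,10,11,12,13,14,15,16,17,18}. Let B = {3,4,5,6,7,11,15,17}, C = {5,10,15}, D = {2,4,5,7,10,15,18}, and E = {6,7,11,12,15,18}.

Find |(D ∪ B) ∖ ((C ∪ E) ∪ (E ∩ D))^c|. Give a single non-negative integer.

D ∪ B = {2,3,4,5,6,7,10,11,15,17,18}
C ∪ E = {5,6,7,10,11,12,15,18}
E ∩ D = {7,15,18}
(C ∪ E) ∪ (E ∩ D) = {5,6,7,10,11,12,15,18}
((C ∪ E) ∪ (E ∩ D))^c = {2,3,4,8,9,13,14,16,17}
(D ∪ B) ∖ ((C ∪ E) ∪ (E ∩ D))^c = {5,6,7,10,11,15,18}
|(D ∪ B) ∖ ((C ∪ E) ∪ (E ∩ D))^c| = 7

7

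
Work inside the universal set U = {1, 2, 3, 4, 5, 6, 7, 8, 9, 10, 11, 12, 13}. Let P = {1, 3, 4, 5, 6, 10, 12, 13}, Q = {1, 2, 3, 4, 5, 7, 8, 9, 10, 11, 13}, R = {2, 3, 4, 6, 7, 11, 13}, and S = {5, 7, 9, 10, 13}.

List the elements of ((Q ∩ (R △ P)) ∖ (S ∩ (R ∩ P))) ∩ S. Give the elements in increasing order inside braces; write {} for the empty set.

{5, 7, 10}

R △ P = {1, 2, 5, 7, 10, 11, 12}
Q ∩ (R △ P) = {1, 2, 5, 7, 10, 11}
R ∩ P = {3, 4, 6, 13}
S ∩ (R ∩ P) = {13}
(Q ∩ (R △ P)) ∖ (S ∩ (R ∩ P)) = {1, 2, 5, 7, 10, 11}
((Q ∩ (R △ P)) ∖ (S ∩ (R ∩ P))) ∩ S = {5, 7, 10}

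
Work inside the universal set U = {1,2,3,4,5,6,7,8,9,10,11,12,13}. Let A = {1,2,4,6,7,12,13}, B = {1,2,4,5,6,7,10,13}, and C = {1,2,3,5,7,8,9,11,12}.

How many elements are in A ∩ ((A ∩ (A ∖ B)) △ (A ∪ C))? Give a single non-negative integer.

A ∖ B = {12}
A ∩ (A ∖ B) = {12}
A ∪ C = {1,2,3,4,5,6,7,8,9,11,12,13}
(A ∩ (A ∖ B)) △ (A ∪ C) = {1,2,3,4,5,6,7,8,9,11,13}
A ∩ ((A ∩ (A ∖ B)) △ (A ∪ C)) = {1,2,4,6,7,13}
|A ∩ ((A ∩ (A ∖ B)) △ (A ∪ C))| = 6

6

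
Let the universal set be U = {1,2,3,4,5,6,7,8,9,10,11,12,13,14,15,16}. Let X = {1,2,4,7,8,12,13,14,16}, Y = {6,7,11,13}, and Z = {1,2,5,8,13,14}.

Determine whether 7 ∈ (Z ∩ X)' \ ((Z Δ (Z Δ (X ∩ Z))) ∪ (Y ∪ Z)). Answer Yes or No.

No

7 ∉ Z and 7 ∈ X, so 7 ∉ Z ∩ X
7 ∈ (Z ∩ X)' since 7 ∉ (Z ∩ X)
7 ∈ X and 7 ∉ Z, so 7 ∉ X ∩ Z
7 ∉ Z and 7 ∉ (X ∩ Z), so 7 ∉ Z Δ (X ∩ Z)
7 ∉ Z and 7 ∉ (Z Δ (X ∩ Z)), so 7 ∉ Z Δ (Z Δ (X ∩ Z))
7 ∈ Y and 7 ∉ Z, so 7 ∈ Y ∪ Z
7 ∉ (Z Δ (Z Δ (X ∩ Z))) and 7 ∈ (Y ∪ Z), so 7 ∈ (Z Δ (Z Δ (X ∩ Z))) ∪ (Y ∪ Z)
7 ∈ (Z ∩ X)' and 7 ∈ ((Z Δ (Z Δ (X ∩ Z))) ∪ (Y ∪ Z)), so 7 ∉ (Z ∩ X)' \ ((Z Δ (Z Δ (X ∩ Z))) ∪ (Y ∪ Z))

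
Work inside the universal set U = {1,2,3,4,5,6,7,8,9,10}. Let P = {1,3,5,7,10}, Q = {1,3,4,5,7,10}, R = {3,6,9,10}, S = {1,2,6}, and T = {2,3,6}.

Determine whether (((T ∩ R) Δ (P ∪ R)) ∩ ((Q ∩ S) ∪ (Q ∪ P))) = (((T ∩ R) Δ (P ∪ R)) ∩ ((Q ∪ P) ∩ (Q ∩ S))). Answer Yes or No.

No

T ∩ R = {3,6}
P ∪ R = {1,3,5,6,7,9,10}
(T ∩ R) Δ (P ∪ R) = {1,5,7,9,10}
Q ∩ S = {1}
Q ∪ P = {1,3,4,5,7,10}
(Q ∩ S) ∪ (Q ∪ P) = {1,3,4,5,7,10}
((T ∩ R) Δ (P ∪ R)) ∩ ((Q ∩ S) ∪ (Q ∪ P)) = {1,5,7,10}
(Q ∪ P) ∩ (Q ∩ S) = {1}
((T ∩ R) Δ (P ∪ R)) ∩ ((Q ∪ P) ∩ (Q ∩ S)) = {1}
5 ∈ ((T ∩ R) Δ (P ∪ R)) ∩ ((Q ∩ S) ∪ (Q ∪ P)) but 5 ∉ ((T ∩ R) Δ (P ∪ R)) ∩ ((Q ∪ P) ∩ (Q ∩ S)), so they differ.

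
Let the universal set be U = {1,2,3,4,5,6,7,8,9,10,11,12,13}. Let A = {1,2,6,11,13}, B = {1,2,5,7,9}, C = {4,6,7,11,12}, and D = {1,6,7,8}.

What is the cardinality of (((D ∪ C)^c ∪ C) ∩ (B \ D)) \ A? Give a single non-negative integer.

2

D ∪ C = {1,4,6,7,8,11,12}
(D ∪ C)^c = {2,3,5,9,10,13}
(D ∪ C)^c ∪ C = {2,3,4,5,6,7,9,10,11,12,13}
B \ D = {2,5,9}
((D ∪ C)^c ∪ C) ∩ (B \ D) = {2,5,9}
(((D ∪ C)^c ∪ C) ∩ (B \ D)) \ A = {5,9}
|(((D ∪ C)^c ∪ C) ∩ (B \ D)) \ A| = 2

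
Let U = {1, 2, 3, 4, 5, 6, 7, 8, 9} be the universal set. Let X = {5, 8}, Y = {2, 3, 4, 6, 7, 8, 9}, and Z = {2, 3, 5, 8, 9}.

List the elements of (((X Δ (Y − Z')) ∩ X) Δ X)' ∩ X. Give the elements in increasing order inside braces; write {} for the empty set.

Z' = {1, 4, 6, 7}
Y − Z' = {2, 3, 8, 9}
X Δ (Y − Z') = {2, 3, 5, 9}
(X Δ (Y − Z')) ∩ X = {5}
((X Δ (Y − Z')) ∩ X) Δ X = {8}
(((X Δ (Y − Z')) ∩ X) Δ X)' = {1, 2, 3, 4, 5, 6, 7, 9}
(((X Δ (Y − Z')) ∩ X) Δ X)' ∩ X = {5}

{5}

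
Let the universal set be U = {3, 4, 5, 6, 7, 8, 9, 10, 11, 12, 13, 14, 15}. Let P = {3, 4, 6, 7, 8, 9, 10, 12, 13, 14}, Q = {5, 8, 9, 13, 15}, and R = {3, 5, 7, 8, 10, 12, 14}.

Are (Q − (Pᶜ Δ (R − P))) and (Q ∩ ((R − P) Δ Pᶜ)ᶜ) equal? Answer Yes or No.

Pᶜ = {5, 11, 15}
R − P = {5}
Pᶜ Δ (R − P) = {11, 15}
Q − (Pᶜ Δ (R − P)) = {5, 8, 9, 13}
(R − P) Δ Pᶜ = {11, 15}
((R − P) Δ Pᶜ)ᶜ = {3, 4, 5, 6, 7, 8, 9, 10, 12, 13, 14}
Q ∩ ((R − P) Δ Pᶜ)ᶜ = {5, 8, 9, 13}
Both equal {5, 8, 9, 13}, so Q − (Pᶜ Δ (R − P)) = Q ∩ ((R − P) Δ Pᶜ)ᶜ.

Yes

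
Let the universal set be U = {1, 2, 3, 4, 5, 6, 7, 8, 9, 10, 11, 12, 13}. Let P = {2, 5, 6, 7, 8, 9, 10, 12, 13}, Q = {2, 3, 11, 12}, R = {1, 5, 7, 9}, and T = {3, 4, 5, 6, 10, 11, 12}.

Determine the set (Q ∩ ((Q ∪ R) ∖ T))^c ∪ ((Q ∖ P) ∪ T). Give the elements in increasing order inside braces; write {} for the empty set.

{1, 3, 4, 5, 6, 7, 8, 9, 10, 11, 12, 13}

Q ∪ R = {1, 2, 3, 5, 7, 9, 11, 12}
(Q ∪ R) ∖ T = {1, 2, 7, 9}
Q ∩ ((Q ∪ R) ∖ T) = {2}
(Q ∩ ((Q ∪ R) ∖ T))^c = {1, 3, 4, 5, 6, 7, 8, 9, 10, 11, 12, 13}
Q ∖ P = {3, 11}
(Q ∖ P) ∪ T = {3, 4, 5, 6, 10, 11, 12}
(Q ∩ ((Q ∪ R) ∖ T))^c ∪ ((Q ∖ P) ∪ T) = {1, 3, 4, 5, 6, 7, 8, 9, 10, 11, 12, 13}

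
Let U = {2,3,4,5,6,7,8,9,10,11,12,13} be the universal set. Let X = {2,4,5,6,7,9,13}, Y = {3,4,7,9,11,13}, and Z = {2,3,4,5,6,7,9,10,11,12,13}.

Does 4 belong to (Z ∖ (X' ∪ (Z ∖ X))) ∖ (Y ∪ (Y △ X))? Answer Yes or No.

4 ∈ X, so 4 ∉ X'
4 ∈ Z and 4 ∈ X, so 4 ∉ Z ∖ X
4 ∉ X' and 4 ∉ (Z ∖ X), so 4 ∉ X' ∪ (Z ∖ X)
4 ∈ Z and 4 ∉ (X' ∪ (Z ∖ X)), so 4 ∈ Z ∖ (X' ∪ (Z ∖ X))
4 ∈ Y and 4 ∈ X, so 4 ∉ Y △ X
4 ∈ Y and 4 ∉ (Y △ X), so 4 ∈ Y ∪ (Y △ X)
4 ∈ (Z ∖ (X' ∪ (Z ∖ X))) and 4 ∈ (Y ∪ (Y △ X)), so 4 ∉ (Z ∖ (X' ∪ (Z ∖ X))) ∖ (Y ∪ (Y △ X))

No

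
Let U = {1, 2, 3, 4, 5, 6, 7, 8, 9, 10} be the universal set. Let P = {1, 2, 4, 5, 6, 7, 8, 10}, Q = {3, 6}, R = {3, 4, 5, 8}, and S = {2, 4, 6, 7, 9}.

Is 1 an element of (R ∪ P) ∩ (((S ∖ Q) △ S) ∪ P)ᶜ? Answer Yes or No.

No

1 ∉ R and 1 ∈ P, so 1 ∈ R ∪ P
1 ∉ S and 1 ∉ Q, so 1 ∉ S ∖ Q
1 ∉ (S ∖ Q) and 1 ∉ S, so 1 ∉ (S ∖ Q) △ S
1 ∉ ((S ∖ Q) △ S) and 1 ∈ P, so 1 ∈ ((S ∖ Q) △ S) ∪ P
1 ∉ (((S ∖ Q) △ S) ∪ P)ᶜ since 1 ∈ (((S ∖ Q) △ S) ∪ P)
1 ∈ (R ∪ P) and 1 ∉ (((S ∖ Q) △ S) ∪ P)ᶜ, so 1 ∉ (R ∪ P) ∩ (((S ∖ Q) △ S) ∪ P)ᶜ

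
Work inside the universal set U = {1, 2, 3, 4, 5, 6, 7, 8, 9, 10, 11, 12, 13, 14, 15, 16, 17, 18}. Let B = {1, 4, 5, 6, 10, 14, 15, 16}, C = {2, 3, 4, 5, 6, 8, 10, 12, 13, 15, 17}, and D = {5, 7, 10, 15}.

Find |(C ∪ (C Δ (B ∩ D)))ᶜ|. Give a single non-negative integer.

7

B ∩ D = {5, 10, 15}
C Δ (B ∩ D) = {2, 3, 4, 6, 8, 12, 13, 17}
C ∪ (C Δ (B ∩ D)) = {2, 3, 4, 5, 6, 8, 10, 12, 13, 15, 17}
(C ∪ (C Δ (B ∩ D)))ᶜ = {1, 7, 9, 11, 14, 16, 18}
|(C ∪ (C Δ (B ∩ D)))ᶜ| = 7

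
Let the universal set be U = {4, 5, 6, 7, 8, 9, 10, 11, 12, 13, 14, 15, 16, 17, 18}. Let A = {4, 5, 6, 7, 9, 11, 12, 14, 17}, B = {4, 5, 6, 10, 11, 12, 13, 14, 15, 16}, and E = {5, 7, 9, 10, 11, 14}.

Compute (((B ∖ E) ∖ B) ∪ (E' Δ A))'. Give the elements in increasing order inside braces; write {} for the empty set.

B ∖ E = {4, 6, 12, 13, 15, 16}
(B ∖ E) ∖ B = {}
E' = {4, 6, 8, 12, 13, 15, 16, 17, 18}
E' Δ A = {5, 7, 8, 9, 11, 13, 14, 15, 16, 18}
((B ∖ E) ∖ B) ∪ (E' Δ A) = {5, 7, 8, 9, 11, 13, 14, 15, 16, 18}
(((B ∖ E) ∖ B) ∪ (E' Δ A))' = {4, 6, 10, 12, 17}

{4, 6, 10, 12, 17}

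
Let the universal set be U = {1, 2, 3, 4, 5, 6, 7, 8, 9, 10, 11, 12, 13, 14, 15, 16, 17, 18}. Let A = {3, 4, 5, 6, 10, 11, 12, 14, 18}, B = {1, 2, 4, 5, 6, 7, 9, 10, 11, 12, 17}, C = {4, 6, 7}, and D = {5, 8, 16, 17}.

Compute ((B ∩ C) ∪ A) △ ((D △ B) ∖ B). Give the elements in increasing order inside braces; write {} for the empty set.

{3, 4, 5, 6, 7, 8, 10, 11, 12, 14, 16, 18}

B ∩ C = {4, 6, 7}
(B ∩ C) ∪ A = {3, 4, 5, 6, 7, 10, 11, 12, 14, 18}
D △ B = {1, 2, 4, 6, 7, 8, 9, 10, 11, 12, 16}
(D △ B) ∖ B = {8, 16}
((B ∩ C) ∪ A) △ ((D △ B) ∖ B) = {3, 4, 5, 6, 7, 8, 10, 11, 12, 14, 16, 18}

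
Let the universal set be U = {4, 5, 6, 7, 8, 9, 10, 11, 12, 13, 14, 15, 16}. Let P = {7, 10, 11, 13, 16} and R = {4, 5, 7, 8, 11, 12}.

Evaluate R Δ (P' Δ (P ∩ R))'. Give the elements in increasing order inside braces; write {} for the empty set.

{4, 5, 7, 8, 10, 11, 12, 13, 16}

P' = {4, 5, 6, 8, 9, 12, 14, 15}
P ∩ R = {7, 11}
P' Δ (P ∩ R) = {4, 5, 6, 7, 8, 9, 11, 12, 14, 15}
(P' Δ (P ∩ R))' = {10, 13, 16}
R Δ (P' Δ (P ∩ R))' = {4, 5, 7, 8, 10, 11, 12, 13, 16}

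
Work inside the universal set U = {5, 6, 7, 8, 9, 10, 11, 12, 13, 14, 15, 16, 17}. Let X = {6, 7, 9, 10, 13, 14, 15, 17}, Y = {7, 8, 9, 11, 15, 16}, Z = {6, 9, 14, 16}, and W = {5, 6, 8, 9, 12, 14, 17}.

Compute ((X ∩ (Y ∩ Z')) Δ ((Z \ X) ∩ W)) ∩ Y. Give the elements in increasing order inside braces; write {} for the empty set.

{7, 15}

Z' = {5, 7, 8, 10, 11, 12, 13, 15, 17}
Y ∩ Z' = {7, 8, 11, 15}
X ∩ (Y ∩ Z') = {7, 15}
Z \ X = {16}
(Z \ X) ∩ W = {}
(X ∩ (Y ∩ Z')) Δ ((Z \ X) ∩ W) = {7, 15}
((X ∩ (Y ∩ Z')) Δ ((Z \ X) ∩ W)) ∩ Y = {7, 15}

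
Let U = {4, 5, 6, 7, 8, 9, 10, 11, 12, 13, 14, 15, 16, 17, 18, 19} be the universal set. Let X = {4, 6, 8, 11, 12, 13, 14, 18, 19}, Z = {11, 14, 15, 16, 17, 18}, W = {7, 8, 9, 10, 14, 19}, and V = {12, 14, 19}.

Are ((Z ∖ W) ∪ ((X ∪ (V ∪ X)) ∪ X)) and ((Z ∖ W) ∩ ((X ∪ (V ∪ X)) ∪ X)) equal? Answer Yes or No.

No

Z ∖ W = {11, 15, 16, 17, 18}
V ∪ X = {4, 6, 8, 11, 12, 13, 14, 18, 19}
X ∪ (V ∪ X) = {4, 6, 8, 11, 12, 13, 14, 18, 19}
(X ∪ (V ∪ X)) ∪ X = {4, 6, 8, 11, 12, 13, 14, 18, 19}
(Z ∖ W) ∪ ((X ∪ (V ∪ X)) ∪ X) = {4, 6, 8, 11, 12, 13, 14, 15, 16, 17, 18, 19}
(Z ∖ W) ∩ ((X ∪ (V ∪ X)) ∪ X) = {11, 18}
4 ∈ (Z ∖ W) ∪ ((X ∪ (V ∪ X)) ∪ X) but 4 ∉ (Z ∖ W) ∩ ((X ∪ (V ∪ X)) ∪ X), so they differ.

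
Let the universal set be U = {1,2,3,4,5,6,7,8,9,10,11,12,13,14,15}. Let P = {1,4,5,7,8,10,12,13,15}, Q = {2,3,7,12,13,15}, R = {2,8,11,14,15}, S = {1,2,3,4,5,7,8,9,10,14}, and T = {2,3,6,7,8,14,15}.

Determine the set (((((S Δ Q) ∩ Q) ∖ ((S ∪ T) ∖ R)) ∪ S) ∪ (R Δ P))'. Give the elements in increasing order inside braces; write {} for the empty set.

S Δ Q = {1,4,5,8,9,10,12,13,14,15}
(S Δ Q) ∩ Q = {12,13,15}
S ∪ T = {1,2,3,4,5,6,7,8,9,10,14,15}
(S ∪ T) ∖ R = {1,3,4,5,6,7,9,10}
((S Δ Q) ∩ Q) ∖ ((S ∪ T) ∖ R) = {12,13,15}
(((S Δ Q) ∩ Q) ∖ ((S ∪ T) ∖ R)) ∪ S = {1,2,3,4,5,7,8,9,10,12,13,14,15}
R Δ P = {1,2,4,5,7,10,11,12,13,14}
((((S Δ Q) ∩ Q) ∖ ((S ∪ T) ∖ R)) ∪ S) ∪ (R Δ P) = {1,2,3,4,5,7,8,9,10,11,12,13,14,15}
(((((S Δ Q) ∩ Q) ∖ ((S ∪ T) ∖ R)) ∪ S) ∪ (R Δ P))' = {6}

{6}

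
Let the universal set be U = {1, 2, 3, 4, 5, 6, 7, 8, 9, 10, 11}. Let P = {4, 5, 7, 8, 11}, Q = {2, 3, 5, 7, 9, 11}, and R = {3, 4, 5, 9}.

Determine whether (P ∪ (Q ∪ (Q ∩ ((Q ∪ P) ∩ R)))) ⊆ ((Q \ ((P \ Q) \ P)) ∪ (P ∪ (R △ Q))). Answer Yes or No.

Yes

Q ∪ P = {2, 3, 4, 5, 7, 8, 9, 11}
(Q ∪ P) ∩ R = {3, 4, 5, 9}
Q ∩ ((Q ∪ P) ∩ R) = {3, 5, 9}
Q ∪ (Q ∩ ((Q ∪ P) ∩ R)) = {2, 3, 5, 7, 9, 11}
P ∪ (Q ∪ (Q ∩ ((Q ∪ P) ∩ R))) = {2, 3, 4, 5, 7, 8, 9, 11}
P \ Q = {4, 8}
(P \ Q) \ P = {}
Q \ ((P \ Q) \ P) = {2, 3, 5, 7, 9, 11}
R △ Q = {2, 4, 7, 11}
P ∪ (R △ Q) = {2, 4, 5, 7, 8, 11}
(Q \ ((P \ Q) \ P)) ∪ (P ∪ (R △ Q)) = {2, 3, 4, 5, 7, 8, 9, 11}
Every element of {2, 3, 4, 5, 7, 8, 9, 11} is in {2, 3, 4, 5, 7, 8, 9, 11}, so P ∪ (Q ∪ (Q ∩ ((Q ∪ P) ∩ R))) ⊆ (Q \ ((P \ Q) \ P)) ∪ (P ∪ (R △ Q)).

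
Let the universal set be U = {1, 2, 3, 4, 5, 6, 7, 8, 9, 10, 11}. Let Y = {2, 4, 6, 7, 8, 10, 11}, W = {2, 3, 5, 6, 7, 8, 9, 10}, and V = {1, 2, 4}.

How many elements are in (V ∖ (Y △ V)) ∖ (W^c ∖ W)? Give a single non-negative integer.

Y △ V = {1, 6, 7, 8, 10, 11}
V ∖ (Y △ V) = {2, 4}
W^c = {1, 4, 11}
W^c ∖ W = {1, 4, 11}
(V ∖ (Y △ V)) ∖ (W^c ∖ W) = {2}
|(V ∖ (Y △ V)) ∖ (W^c ∖ W)| = 1

1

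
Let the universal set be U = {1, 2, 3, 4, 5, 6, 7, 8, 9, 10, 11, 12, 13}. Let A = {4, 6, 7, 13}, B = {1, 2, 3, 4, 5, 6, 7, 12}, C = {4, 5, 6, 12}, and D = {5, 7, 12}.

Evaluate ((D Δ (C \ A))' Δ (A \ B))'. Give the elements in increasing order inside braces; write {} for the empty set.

{7, 13}

C \ A = {5, 12}
D Δ (C \ A) = {7}
(D Δ (C \ A))' = {1, 2, 3, 4, 5, 6, 8, 9, 10, 11, 12, 13}
A \ B = {13}
(D Δ (C \ A))' Δ (A \ B) = {1, 2, 3, 4, 5, 6, 8, 9, 10, 11, 12}
((D Δ (C \ A))' Δ (A \ B))' = {7, 13}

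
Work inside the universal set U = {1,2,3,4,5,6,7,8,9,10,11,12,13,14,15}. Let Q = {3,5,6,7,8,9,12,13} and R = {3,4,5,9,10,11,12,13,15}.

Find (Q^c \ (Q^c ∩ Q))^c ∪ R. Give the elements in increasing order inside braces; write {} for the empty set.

Q^c = {1,2,4,10,11,14,15}
Q^c ∩ Q = {}
Q^c \ (Q^c ∩ Q) = {1,2,4,10,11,14,15}
(Q^c \ (Q^c ∩ Q))^c = {3,5,6,7,8,9,12,13}
(Q^c \ (Q^c ∩ Q))^c ∪ R = {3,4,5,6,7,8,9,10,11,12,13,15}

{3,4,5,6,7,8,9,10,11,12,13,15}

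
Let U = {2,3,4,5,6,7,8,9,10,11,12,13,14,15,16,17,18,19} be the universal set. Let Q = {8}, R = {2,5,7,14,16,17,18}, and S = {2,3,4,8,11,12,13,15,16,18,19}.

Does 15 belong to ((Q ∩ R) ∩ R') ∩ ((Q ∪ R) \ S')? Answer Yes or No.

No

15 ∉ Q and 15 ∉ R, so 15 ∉ Q ∩ R
15 ∉ R, so 15 ∈ R'
15 ∉ (Q ∩ R) and 15 ∈ R', so 15 ∉ (Q ∩ R) ∩ R'
15 ∉ Q and 15 ∉ R, so 15 ∉ Q ∪ R
15 ∈ S, so 15 ∉ S'
15 ∉ (Q ∪ R) and 15 ∉ S', so 15 ∉ (Q ∪ R) \ S'
15 ∉ ((Q ∩ R) ∩ R') and 15 ∉ ((Q ∪ R) \ S'), so 15 ∉ ((Q ∩ R) ∩ R') ∩ ((Q ∪ R) \ S')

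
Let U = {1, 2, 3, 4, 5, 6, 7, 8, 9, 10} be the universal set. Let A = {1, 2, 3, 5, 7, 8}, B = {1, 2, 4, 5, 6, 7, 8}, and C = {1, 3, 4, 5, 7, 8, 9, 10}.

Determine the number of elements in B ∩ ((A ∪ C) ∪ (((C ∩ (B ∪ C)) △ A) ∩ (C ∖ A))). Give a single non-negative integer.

6

A ∪ C = {1, 2, 3, 4, 5, 7, 8, 9, 10}
B ∪ C = {1, 2, 3, 4, 5, 6, 7, 8, 9, 10}
C ∩ (B ∪ C) = {1, 3, 4, 5, 7, 8, 9, 10}
(C ∩ (B ∪ C)) △ A = {2, 4, 9, 10}
C ∖ A = {4, 9, 10}
((C ∩ (B ∪ C)) △ A) ∩ (C ∖ A) = {4, 9, 10}
(A ∪ C) ∪ (((C ∩ (B ∪ C)) △ A) ∩ (C ∖ A)) = {1, 2, 3, 4, 5, 7, 8, 9, 10}
B ∩ ((A ∪ C) ∪ (((C ∩ (B ∪ C)) △ A) ∩ (C ∖ A))) = {1, 2, 4, 5, 7, 8}
|B ∩ ((A ∪ C) ∪ (((C ∩ (B ∪ C)) △ A) ∩ (C ∖ A)))| = 6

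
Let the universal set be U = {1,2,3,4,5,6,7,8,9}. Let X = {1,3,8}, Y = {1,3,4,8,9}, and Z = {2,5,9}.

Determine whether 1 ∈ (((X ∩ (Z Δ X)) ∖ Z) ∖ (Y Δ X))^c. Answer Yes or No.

1 ∉ Z and 1 ∈ X, so 1 ∈ Z Δ X
1 ∈ X and 1 ∈ (Z Δ X), so 1 ∈ X ∩ (Z Δ X)
1 ∈ (X ∩ (Z Δ X)) and 1 ∉ Z, so 1 ∈ (X ∩ (Z Δ X)) ∖ Z
1 ∈ Y and 1 ∈ X, so 1 ∉ Y Δ X
1 ∈ ((X ∩ (Z Δ X)) ∖ Z) and 1 ∉ (Y Δ X), so 1 ∈ ((X ∩ (Z Δ X)) ∖ Z) ∖ (Y Δ X)
1 ∉ (((X ∩ (Z Δ X)) ∖ Z) ∖ (Y Δ X))^c since 1 ∈ (((X ∩ (Z Δ X)) ∖ Z) ∖ (Y Δ X))

No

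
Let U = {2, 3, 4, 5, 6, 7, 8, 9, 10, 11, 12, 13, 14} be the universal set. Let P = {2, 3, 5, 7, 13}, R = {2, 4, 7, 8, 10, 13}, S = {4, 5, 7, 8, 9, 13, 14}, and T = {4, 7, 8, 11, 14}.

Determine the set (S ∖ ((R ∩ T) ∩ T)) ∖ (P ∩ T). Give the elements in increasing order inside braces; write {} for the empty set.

{5, 9, 13, 14}

R ∩ T = {4, 7, 8}
(R ∩ T) ∩ T = {4, 7, 8}
S ∖ ((R ∩ T) ∩ T) = {5, 9, 13, 14}
P ∩ T = {7}
(S ∖ ((R ∩ T) ∩ T)) ∖ (P ∩ T) = {5, 9, 13, 14}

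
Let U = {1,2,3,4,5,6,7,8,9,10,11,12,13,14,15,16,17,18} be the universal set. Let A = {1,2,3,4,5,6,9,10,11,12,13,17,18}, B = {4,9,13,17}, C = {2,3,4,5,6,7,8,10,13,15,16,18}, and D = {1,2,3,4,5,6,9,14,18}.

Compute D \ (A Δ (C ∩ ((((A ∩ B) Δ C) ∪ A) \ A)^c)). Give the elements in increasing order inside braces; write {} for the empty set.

A ∩ B = {4,9,13,17}
(A ∩ B) Δ C = {2,3,5,6,7,8,9,10,15,16,17,18}
((A ∩ B) Δ C) ∪ A = {1,2,3,4,5,6,7,8,9,10,11,12,13,15,16,17,18}
(((A ∩ B) Δ C) ∪ A) \ A = {7,8,15,16}
((((A ∩ B) Δ C) ∪ A) \ A)^c = {1,2,3,4,5,6,9,10,11,12,13,14,17,18}
C ∩ ((((A ∩ B) Δ C) ∪ A) \ A)^c = {2,3,4,5,6,10,13,18}
A Δ (C ∩ ((((A ∩ B) Δ C) ∪ A) \ A)^c) = {1,9,11,12,17}
D \ (A Δ (C ∩ ((((A ∩ B) Δ C) ∪ A) \ A)^c)) = {2,3,4,5,6,14,18}

{2,3,4,5,6,14,18}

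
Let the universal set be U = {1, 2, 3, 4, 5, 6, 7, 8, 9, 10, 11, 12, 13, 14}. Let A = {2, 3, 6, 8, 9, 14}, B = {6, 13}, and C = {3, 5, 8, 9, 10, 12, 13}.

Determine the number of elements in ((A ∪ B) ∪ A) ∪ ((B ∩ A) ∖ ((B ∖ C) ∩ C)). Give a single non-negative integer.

7

A ∪ B = {2, 3, 6, 8, 9, 13, 14}
(A ∪ B) ∪ A = {2, 3, 6, 8, 9, 13, 14}
B ∩ A = {6}
B ∖ C = {6}
(B ∖ C) ∩ C = {}
(B ∩ A) ∖ ((B ∖ C) ∩ C) = {6}
((A ∪ B) ∪ A) ∪ ((B ∩ A) ∖ ((B ∖ C) ∩ C)) = {2, 3, 6, 8, 9, 13, 14}
|((A ∪ B) ∪ A) ∪ ((B ∩ A) ∖ ((B ∖ C) ∩ C))| = 7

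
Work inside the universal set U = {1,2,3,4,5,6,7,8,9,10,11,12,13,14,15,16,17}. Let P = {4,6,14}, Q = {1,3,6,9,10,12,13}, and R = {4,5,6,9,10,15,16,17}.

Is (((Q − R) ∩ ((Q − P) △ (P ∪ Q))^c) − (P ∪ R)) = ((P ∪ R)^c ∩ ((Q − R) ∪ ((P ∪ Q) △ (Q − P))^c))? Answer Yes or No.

Q − R = {1,3,12,13}
Q − P = {1,3,9,10,12,13}
P ∪ Q = {1,3,4,6,9,10,12,13,14}
(Q − P) △ (P ∪ Q) = {4,6,14}
((Q − P) △ (P ∪ Q))^c = {1,2,3,5,7,8,9,10,11,12,13,15,16,17}
(Q − R) ∩ ((Q − P) △ (P ∪ Q))^c = {1,3,12,13}
P ∪ R = {4,5,6,9,10,14,15,16,17}
((Q − R) ∩ ((Q − P) △ (P ∪ Q))^c) − (P ∪ R) = {1,3,12,13}
(P ∪ R)^c = {1,2,3,7,8,11,12,13}
(P ∪ Q) △ (Q − P) = {4,6,14}
((P ∪ Q) △ (Q − P))^c = {1,2,3,5,7,8,9,10,11,12,13,15,16,17}
(Q − R) ∪ ((P ∪ Q) △ (Q − P))^c = {1,2,3,5,7,8,9,10,11,12,13,15,16,17}
(P ∪ R)^c ∩ ((Q − R) ∪ ((P ∪ Q) △ (Q − P))^c) = {1,2,3,7,8,11,12,13}
2 ∈ (P ∪ R)^c ∩ ((Q − R) ∪ ((P ∪ Q) △ (Q − P))^c) but 2 ∉ ((Q − R) ∩ ((Q − P) △ (P ∪ Q))^c) − (P ∪ R), so they differ.

No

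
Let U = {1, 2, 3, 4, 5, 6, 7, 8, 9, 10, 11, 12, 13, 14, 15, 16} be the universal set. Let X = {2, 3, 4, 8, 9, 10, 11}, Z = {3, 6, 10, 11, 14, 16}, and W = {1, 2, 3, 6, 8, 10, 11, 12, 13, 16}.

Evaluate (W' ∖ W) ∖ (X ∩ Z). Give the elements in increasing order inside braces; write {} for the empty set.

W' = {4, 5, 7, 9, 14, 15}
W' ∖ W = {4, 5, 7, 9, 14, 15}
X ∩ Z = {3, 10, 11}
(W' ∖ W) ∖ (X ∩ Z) = {4, 5, 7, 9, 14, 15}

{4, 5, 7, 9, 14, 15}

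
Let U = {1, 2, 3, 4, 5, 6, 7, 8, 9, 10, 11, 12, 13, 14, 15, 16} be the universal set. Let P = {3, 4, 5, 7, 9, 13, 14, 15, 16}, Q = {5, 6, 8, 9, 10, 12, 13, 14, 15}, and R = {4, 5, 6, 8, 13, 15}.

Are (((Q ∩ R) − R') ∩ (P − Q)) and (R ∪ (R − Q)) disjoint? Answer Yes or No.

Q ∩ R = {5, 6, 8, 13, 15}
R' = {1, 2, 3, 7, 9, 10, 11, 12, 14, 16}
(Q ∩ R) − R' = {5, 6, 8, 13, 15}
P − Q = {3, 4, 7, 16}
((Q ∩ R) − R') ∩ (P − Q) = {}
R − Q = {4}
R ∪ (R − Q) = {4, 5, 6, 8, 13, 15}
{} and {4, 5, 6, 8, 13, 15} share no elements.

Yes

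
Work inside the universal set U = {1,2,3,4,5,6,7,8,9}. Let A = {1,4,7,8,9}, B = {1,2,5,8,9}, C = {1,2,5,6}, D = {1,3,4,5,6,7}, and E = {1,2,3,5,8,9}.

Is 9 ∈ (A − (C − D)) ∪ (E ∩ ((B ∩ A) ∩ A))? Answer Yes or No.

9 ∉ C and 9 ∉ D, so 9 ∉ C − D
9 ∈ A and 9 ∉ (C − D), so 9 ∈ A − (C − D)
9 ∈ B and 9 ∈ A, so 9 ∈ B ∩ A
9 ∈ (B ∩ A) and 9 ∈ A, so 9 ∈ (B ∩ A) ∩ A
9 ∈ E and 9 ∈ ((B ∩ A) ∩ A), so 9 ∈ E ∩ ((B ∩ A) ∩ A)
9 ∈ (A − (C − D)) and 9 ∈ (E ∩ ((B ∩ A) ∩ A)), so 9 ∈ (A − (C − D)) ∪ (E ∩ ((B ∩ A) ∩ A))

Yes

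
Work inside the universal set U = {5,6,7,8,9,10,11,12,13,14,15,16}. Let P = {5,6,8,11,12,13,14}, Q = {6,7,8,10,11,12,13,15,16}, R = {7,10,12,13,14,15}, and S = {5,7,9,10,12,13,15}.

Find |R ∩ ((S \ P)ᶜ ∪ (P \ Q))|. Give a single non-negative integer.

3

S \ P = {7,9,10,15}
(S \ P)ᶜ = {5,6,8,11,12,13,14,16}
P \ Q = {5,14}
(S \ P)ᶜ ∪ (P \ Q) = {5,6,8,11,12,13,14,16}
R ∩ ((S \ P)ᶜ ∪ (P \ Q)) = {12,13,14}
|R ∩ ((S \ P)ᶜ ∪ (P \ Q))| = 3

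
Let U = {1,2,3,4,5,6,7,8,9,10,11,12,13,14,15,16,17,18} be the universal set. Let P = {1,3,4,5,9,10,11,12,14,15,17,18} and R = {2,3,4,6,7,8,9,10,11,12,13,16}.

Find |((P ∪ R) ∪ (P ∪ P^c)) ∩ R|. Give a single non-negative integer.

12

P ∪ R = {1,2,3,4,5,6,7,8,9,10,11,12,13,14,15,16,17,18}
P^c = {2,6,7,8,13,16}
P ∪ P^c = {1,2,3,4,5,6,7,8,9,10,11,12,13,14,15,16,17,18}
(P ∪ R) ∪ (P ∪ P^c) = {1,2,3,4,5,6,7,8,9,10,11,12,13,14,15,16,17,18}
((P ∪ R) ∪ (P ∪ P^c)) ∩ R = {2,3,4,6,7,8,9,10,11,12,13,16}
|((P ∪ R) ∪ (P ∪ P^c)) ∩ R| = 12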